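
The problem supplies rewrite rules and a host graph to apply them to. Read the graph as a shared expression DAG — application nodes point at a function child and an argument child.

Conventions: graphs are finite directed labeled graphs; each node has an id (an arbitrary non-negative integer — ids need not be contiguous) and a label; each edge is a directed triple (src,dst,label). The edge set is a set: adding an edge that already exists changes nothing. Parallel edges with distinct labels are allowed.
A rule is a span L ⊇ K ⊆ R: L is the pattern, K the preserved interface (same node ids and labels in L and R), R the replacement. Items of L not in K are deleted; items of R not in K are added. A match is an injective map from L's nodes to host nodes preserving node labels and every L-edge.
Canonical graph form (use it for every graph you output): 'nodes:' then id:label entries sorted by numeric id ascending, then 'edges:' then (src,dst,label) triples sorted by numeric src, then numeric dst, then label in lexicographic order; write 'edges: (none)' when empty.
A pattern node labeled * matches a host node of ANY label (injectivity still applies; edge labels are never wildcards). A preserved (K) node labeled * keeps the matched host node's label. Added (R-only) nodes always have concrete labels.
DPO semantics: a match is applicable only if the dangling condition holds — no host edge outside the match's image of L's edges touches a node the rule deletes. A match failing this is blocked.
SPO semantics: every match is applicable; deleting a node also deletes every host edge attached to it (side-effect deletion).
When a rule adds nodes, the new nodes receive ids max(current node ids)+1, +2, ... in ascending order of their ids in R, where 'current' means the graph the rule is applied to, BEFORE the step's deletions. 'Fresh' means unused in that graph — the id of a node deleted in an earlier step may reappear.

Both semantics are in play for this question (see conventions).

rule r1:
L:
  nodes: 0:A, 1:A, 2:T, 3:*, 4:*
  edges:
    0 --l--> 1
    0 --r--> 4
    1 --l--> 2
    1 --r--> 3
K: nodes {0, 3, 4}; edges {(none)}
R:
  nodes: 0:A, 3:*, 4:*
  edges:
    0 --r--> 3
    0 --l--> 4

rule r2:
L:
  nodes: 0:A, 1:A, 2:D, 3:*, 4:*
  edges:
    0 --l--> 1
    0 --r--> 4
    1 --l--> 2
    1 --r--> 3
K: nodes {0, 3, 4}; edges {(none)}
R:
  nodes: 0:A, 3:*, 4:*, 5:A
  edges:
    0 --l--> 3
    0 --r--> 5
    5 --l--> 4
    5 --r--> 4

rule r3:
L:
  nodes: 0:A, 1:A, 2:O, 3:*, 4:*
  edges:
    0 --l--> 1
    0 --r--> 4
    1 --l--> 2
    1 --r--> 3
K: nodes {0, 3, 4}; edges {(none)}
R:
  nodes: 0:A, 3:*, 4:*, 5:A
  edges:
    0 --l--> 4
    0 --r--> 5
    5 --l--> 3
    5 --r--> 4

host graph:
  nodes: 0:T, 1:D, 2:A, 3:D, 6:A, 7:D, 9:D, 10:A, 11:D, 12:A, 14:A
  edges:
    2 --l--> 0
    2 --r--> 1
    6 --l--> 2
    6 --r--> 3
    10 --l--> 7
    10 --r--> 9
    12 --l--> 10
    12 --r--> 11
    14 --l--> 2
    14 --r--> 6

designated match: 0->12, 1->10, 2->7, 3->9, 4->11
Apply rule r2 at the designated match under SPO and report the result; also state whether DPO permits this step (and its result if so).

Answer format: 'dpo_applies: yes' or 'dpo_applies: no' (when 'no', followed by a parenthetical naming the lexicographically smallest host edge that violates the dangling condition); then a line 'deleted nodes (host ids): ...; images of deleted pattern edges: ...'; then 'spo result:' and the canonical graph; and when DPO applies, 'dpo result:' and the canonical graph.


dpo_applies: yes
deleted nodes (host ids): 7, 10; images of deleted pattern edges: (10,7,l); (10,9,r); (12,10,l); (12,11,r)
spo result:
nodes: 0:T, 1:D, 2:A, 3:D, 6:A, 9:D, 11:D, 12:A, 14:A, 15:A
edges: (2,0,l); (2,1,r); (6,2,l); (6,3,r); (12,9,l); (12,15,r); (14,2,l); (14,6,r); (15,11,l); (15,11,r)
dpo result:
nodes: 0:T, 1:D, 2:A, 3:D, 6:A, 9:D, 11:D, 12:A, 14:A, 15:A
edges: (2,0,l); (2,1,r); (6,2,l); (6,3,r); (12,9,l); (12,15,r); (14,2,l); (14,6,r); (15,11,l); (15,11,r)


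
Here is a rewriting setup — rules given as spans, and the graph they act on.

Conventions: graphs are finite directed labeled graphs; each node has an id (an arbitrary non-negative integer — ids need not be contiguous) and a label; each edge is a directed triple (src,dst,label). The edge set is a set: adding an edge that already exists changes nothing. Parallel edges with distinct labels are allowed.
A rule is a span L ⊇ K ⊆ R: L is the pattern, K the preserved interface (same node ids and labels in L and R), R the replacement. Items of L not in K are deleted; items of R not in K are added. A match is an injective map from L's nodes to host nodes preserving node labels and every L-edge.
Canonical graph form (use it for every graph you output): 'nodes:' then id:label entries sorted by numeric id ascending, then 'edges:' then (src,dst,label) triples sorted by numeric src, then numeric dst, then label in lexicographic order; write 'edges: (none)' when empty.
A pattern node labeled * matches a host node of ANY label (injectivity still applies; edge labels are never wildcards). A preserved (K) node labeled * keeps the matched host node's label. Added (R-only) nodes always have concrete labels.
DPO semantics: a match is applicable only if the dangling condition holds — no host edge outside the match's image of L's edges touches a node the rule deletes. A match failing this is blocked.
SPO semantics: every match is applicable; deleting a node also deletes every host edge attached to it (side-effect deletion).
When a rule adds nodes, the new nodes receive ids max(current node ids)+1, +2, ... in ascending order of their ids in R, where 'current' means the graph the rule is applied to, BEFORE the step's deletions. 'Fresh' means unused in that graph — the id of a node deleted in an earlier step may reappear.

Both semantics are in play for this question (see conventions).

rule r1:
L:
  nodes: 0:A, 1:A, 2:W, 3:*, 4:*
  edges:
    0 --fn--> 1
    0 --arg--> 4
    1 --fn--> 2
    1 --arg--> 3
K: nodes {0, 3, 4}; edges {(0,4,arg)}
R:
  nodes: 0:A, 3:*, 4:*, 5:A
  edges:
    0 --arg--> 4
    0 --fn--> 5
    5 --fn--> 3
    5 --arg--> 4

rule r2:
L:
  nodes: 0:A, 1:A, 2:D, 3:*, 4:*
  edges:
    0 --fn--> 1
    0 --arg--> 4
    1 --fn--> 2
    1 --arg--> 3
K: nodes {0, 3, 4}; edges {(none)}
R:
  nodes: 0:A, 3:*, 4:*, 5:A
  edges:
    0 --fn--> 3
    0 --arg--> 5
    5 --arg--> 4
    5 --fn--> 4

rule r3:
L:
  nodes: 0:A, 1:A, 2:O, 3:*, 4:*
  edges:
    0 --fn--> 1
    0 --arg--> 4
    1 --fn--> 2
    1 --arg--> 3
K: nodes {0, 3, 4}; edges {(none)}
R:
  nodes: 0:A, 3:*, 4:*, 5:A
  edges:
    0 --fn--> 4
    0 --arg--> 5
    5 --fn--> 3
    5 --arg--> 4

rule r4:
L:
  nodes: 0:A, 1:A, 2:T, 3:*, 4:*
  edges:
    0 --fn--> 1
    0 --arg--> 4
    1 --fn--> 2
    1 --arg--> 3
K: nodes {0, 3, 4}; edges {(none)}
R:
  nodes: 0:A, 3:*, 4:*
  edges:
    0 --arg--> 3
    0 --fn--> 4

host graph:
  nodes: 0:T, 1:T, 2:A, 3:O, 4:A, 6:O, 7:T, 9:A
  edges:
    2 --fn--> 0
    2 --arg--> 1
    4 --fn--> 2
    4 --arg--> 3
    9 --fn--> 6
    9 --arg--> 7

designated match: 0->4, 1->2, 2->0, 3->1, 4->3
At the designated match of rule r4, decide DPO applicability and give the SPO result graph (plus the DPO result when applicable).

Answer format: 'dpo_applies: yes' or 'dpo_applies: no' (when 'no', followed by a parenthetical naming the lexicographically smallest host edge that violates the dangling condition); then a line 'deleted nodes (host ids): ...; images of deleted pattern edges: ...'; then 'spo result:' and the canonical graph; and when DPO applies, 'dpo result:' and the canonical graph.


dpo_applies: yes
deleted nodes (host ids): 0, 2; images of deleted pattern edges: (2,0,fn); (2,1,arg); (4,2,fn); (4,3,arg)
spo result:
nodes: 1:T, 3:O, 4:A, 6:O, 7:T, 9:A
edges: (4,1,arg); (4,3,fn); (9,6,fn); (9,7,arg)
dpo result:
nodes: 1:T, 3:O, 4:A, 6:O, 7:T, 9:A
edges: (4,1,arg); (4,3,fn); (9,6,fn); (9,7,arg)


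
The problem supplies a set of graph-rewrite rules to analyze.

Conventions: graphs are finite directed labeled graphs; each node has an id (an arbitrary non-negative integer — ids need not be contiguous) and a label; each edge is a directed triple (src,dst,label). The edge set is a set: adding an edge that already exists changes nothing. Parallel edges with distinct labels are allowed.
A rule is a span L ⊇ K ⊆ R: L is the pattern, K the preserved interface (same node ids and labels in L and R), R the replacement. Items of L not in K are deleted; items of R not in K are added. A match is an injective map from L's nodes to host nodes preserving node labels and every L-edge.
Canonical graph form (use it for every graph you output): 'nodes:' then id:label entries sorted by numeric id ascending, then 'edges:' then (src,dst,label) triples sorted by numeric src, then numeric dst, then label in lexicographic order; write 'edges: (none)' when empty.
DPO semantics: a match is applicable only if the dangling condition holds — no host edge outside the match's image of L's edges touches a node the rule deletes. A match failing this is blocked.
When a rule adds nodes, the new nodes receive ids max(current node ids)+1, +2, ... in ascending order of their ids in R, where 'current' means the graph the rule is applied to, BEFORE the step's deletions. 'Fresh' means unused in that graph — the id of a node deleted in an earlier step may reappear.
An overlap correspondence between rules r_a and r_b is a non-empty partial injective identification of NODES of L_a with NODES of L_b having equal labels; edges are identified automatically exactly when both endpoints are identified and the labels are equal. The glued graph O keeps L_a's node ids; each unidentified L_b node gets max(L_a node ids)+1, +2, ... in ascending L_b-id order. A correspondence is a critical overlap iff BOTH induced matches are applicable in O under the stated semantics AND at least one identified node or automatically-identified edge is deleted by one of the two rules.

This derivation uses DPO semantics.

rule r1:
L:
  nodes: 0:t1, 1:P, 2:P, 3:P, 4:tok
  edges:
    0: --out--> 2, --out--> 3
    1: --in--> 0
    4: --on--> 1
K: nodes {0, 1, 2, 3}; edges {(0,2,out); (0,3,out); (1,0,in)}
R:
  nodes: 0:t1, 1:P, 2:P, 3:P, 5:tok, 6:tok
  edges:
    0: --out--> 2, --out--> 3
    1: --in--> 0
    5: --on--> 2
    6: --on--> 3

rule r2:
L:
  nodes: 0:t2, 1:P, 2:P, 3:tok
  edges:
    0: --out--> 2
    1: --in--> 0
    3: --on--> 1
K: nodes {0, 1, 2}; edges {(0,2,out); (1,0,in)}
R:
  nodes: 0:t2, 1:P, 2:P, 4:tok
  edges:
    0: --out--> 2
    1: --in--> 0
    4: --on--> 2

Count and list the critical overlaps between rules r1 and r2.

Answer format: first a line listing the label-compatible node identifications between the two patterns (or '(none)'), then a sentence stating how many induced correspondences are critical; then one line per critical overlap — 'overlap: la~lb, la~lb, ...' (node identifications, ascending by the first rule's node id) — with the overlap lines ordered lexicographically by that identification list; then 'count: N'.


label-compatible node identifications between L(r1) and L(r2): 1~1, 1~2, 2~1, 2~2, 3~1, 3~2, 4~3
3 of the induced correspondences are critical overlaps of r1 and r2.
overlap: 1~1, 2~2, 4~3
overlap: 1~1, 3~2, 4~3
overlap: 1~1, 4~3
count: 3


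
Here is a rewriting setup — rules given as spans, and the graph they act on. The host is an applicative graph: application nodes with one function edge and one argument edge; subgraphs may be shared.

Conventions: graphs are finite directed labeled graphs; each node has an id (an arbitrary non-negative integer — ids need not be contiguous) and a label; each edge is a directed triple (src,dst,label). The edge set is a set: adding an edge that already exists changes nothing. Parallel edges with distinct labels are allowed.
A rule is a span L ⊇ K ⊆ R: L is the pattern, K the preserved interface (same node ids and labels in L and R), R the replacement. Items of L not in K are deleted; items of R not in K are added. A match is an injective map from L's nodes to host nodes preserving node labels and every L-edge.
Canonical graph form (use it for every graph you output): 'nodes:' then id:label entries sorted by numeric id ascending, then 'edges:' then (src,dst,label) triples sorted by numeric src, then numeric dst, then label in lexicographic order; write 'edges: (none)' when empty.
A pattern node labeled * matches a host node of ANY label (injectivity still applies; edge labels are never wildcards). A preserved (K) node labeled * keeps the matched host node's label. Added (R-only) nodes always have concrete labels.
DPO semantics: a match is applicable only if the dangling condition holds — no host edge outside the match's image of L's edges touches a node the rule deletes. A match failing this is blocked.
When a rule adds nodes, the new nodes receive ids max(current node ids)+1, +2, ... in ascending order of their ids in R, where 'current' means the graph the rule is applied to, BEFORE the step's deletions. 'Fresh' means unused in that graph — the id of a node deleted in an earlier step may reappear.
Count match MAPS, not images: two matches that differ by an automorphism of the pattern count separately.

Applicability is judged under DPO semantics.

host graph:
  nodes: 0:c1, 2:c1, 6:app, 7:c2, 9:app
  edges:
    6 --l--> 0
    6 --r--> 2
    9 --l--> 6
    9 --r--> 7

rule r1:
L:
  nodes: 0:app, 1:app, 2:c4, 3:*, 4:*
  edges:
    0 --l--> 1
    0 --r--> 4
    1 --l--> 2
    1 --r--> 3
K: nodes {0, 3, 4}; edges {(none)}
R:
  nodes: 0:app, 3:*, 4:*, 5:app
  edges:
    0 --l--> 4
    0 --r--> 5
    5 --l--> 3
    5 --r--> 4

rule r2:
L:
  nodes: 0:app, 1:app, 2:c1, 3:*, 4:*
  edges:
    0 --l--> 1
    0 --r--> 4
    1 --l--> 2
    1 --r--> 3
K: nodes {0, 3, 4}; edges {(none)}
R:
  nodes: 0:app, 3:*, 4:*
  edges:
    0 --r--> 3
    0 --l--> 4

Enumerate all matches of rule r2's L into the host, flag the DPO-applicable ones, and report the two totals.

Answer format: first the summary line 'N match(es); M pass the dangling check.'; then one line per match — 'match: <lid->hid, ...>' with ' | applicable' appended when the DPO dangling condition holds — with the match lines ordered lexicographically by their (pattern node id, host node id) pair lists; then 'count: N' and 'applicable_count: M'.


1 match(es); 1 pass the dangling check.
match: 0->9, 1->6, 2->0, 3->2, 4->7 | applicable
count: 1
applicable_count: 1


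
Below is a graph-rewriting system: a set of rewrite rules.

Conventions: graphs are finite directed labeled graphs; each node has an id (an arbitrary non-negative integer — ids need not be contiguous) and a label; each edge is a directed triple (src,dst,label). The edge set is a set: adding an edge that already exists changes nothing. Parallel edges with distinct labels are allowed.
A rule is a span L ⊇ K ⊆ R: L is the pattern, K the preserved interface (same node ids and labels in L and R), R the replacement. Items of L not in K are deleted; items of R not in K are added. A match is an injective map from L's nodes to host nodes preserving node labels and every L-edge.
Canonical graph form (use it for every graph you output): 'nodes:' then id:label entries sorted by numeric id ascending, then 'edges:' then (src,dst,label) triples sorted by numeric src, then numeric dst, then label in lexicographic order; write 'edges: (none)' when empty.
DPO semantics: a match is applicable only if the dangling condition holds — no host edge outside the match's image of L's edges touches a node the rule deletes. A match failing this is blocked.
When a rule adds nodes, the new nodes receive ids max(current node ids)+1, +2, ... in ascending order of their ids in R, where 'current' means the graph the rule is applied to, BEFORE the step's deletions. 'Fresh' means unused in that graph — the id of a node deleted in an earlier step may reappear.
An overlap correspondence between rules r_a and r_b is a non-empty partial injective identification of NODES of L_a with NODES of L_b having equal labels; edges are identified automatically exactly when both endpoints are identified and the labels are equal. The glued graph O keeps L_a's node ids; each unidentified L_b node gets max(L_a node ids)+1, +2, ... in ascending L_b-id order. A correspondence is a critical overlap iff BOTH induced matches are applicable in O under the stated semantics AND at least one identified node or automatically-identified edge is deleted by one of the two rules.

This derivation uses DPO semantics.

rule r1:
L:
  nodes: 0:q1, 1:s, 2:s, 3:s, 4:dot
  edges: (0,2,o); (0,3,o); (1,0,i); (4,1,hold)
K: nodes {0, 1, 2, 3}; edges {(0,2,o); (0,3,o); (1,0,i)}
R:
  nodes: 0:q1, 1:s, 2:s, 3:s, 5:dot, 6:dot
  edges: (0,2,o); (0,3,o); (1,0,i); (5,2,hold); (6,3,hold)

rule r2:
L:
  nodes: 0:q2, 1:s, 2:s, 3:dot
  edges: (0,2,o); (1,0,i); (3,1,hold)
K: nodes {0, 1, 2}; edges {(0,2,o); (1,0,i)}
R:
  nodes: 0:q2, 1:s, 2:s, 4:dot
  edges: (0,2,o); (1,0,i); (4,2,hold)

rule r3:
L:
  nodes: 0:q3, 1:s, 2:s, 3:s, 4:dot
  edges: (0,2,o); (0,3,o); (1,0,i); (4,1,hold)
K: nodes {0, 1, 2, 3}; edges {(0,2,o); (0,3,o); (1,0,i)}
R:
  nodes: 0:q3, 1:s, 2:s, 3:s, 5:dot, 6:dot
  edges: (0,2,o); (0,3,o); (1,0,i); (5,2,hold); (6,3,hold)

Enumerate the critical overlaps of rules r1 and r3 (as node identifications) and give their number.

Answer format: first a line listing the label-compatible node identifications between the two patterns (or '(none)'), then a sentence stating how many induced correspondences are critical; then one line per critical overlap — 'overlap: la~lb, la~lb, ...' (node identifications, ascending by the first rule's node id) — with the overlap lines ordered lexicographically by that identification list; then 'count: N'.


label-compatible node identifications between L(r1) and L(r3): 1~1, 1~2, 1~3, 2~1, 2~2, 2~3, 3~1, 3~2, 3~3, 4~4
7 of the induced correspondences are critical overlaps of r1 and r3.
overlap: 1~1, 2~2, 3~3, 4~4
overlap: 1~1, 2~2, 4~4
overlap: 1~1, 2~3, 3~2, 4~4
overlap: 1~1, 2~3, 4~4
overlap: 1~1, 3~2, 4~4
overlap: 1~1, 3~3, 4~4
overlap: 1~1, 4~4
count: 7


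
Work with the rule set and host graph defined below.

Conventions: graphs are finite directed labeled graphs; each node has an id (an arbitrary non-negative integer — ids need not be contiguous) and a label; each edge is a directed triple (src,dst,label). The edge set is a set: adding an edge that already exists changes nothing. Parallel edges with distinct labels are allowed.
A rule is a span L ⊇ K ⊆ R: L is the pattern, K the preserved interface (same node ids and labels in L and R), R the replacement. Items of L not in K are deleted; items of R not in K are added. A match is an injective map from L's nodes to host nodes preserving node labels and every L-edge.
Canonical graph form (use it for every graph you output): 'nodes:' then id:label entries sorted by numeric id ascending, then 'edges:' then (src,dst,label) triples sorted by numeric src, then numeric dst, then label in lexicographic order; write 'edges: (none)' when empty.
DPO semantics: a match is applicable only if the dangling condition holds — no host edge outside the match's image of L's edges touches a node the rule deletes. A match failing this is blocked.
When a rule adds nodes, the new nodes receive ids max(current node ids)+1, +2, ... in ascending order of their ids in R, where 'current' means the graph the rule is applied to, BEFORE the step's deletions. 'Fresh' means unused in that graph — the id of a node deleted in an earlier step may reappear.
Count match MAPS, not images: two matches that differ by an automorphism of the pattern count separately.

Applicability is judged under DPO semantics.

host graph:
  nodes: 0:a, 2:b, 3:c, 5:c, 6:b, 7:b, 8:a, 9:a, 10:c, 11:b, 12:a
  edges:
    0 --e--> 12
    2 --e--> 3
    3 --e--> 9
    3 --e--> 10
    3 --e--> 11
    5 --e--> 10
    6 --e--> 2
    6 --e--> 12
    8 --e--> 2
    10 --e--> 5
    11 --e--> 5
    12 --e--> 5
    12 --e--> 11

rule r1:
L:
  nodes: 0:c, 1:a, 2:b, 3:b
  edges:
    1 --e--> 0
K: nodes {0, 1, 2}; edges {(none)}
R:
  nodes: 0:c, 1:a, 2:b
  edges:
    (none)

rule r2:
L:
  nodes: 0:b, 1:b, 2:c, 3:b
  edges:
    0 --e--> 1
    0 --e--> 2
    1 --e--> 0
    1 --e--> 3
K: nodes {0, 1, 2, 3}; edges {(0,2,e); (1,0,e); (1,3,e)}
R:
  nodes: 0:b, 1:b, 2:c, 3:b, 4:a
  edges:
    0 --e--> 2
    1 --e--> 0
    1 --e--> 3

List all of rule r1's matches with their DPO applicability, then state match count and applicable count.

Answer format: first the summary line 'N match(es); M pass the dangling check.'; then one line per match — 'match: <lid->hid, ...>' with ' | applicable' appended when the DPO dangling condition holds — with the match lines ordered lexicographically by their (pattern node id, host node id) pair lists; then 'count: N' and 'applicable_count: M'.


12 match(es); 3 pass the dangling check.
match: 0->5, 1->12, 2->2, 3->6
match: 0->5, 1->12, 2->2, 3->7 | applicable
match: 0->5, 1->12, 2->2, 3->11
match: 0->5, 1->12, 2->6, 3->2
match: 0->5, 1->12, 2->6, 3->7 | applicable
match: 0->5, 1->12, 2->6, 3->11
match: 0->5, 1->12, 2->7, 3->2
match: 0->5, 1->12, 2->7, 3->6
match: 0->5, 1->12, 2->7, 3->11
match: 0->5, 1->12, 2->11, 3->2
match: 0->5, 1->12, 2->11, 3->6
match: 0->5, 1->12, 2->11, 3->7 | applicable
count: 12
applicable_count: 3


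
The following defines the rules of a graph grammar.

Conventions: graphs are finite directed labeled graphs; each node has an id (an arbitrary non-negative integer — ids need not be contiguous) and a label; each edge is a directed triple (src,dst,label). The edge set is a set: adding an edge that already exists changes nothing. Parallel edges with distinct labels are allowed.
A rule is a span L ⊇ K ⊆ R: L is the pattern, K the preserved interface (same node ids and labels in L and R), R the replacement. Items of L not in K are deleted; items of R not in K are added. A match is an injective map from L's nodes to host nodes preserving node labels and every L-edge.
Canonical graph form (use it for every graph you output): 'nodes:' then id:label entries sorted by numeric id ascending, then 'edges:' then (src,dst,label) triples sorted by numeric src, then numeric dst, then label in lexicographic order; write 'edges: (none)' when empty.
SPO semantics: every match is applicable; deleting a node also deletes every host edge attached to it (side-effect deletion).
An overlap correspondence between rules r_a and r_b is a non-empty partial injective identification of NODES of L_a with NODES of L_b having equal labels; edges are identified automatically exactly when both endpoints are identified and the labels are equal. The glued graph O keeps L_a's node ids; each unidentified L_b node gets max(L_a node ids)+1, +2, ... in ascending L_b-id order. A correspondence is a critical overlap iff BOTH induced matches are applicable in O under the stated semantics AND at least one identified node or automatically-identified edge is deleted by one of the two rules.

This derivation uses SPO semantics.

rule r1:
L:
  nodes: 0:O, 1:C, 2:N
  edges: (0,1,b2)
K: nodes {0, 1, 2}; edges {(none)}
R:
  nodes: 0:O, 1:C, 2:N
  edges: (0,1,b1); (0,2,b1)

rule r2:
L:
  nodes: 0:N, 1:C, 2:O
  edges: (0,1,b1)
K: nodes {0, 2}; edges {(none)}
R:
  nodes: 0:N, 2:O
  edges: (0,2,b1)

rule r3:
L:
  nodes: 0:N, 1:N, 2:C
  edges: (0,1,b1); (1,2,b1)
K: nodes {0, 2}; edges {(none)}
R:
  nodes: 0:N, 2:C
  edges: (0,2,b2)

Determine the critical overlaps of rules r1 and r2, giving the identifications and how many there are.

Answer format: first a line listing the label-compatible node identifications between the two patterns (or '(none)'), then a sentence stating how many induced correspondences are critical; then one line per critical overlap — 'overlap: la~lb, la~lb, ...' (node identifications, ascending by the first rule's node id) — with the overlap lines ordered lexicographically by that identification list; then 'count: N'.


label-compatible node identifications between L(r1) and L(r2): 0~2, 1~1, 2~0
4 of the induced correspondences are critical overlaps of r1 and r2.
overlap: 0~2, 1~1
overlap: 0~2, 1~1, 2~0
overlap: 1~1
overlap: 1~1, 2~0
count: 4


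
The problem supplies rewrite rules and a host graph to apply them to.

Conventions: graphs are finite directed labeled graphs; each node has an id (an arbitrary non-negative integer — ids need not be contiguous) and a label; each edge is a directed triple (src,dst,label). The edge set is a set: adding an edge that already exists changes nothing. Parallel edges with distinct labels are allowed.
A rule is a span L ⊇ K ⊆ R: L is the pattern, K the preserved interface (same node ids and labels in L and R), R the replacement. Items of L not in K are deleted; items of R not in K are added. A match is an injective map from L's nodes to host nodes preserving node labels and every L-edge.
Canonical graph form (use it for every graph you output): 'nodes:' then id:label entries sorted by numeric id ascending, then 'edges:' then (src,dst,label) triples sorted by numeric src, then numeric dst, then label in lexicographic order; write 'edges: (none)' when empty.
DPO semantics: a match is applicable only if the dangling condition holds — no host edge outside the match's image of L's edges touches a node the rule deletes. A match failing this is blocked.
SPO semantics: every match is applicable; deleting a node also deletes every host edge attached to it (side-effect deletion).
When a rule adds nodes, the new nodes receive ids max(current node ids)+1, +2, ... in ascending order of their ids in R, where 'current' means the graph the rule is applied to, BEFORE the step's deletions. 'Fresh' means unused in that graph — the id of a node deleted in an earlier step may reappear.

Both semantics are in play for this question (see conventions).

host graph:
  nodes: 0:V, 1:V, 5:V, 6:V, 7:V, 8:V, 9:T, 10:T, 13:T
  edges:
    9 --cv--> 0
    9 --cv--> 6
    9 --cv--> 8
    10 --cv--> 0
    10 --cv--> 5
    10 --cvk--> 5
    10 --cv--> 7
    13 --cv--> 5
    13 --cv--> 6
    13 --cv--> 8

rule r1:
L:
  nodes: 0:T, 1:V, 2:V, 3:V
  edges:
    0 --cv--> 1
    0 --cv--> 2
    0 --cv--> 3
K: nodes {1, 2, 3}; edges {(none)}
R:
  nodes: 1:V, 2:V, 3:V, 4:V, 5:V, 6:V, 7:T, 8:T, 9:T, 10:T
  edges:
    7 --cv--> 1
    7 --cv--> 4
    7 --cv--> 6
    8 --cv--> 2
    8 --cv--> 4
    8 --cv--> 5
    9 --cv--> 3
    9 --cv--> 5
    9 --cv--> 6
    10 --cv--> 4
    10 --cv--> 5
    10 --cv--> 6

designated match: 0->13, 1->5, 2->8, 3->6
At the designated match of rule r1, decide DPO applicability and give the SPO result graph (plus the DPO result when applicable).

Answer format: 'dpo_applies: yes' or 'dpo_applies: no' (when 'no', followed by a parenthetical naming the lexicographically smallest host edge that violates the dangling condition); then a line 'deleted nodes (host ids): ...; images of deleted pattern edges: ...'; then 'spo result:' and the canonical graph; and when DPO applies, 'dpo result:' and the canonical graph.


dpo_applies: yes
deleted nodes (host ids): 13; images of deleted pattern edges: (13,5,cv); (13,6,cv); (13,8,cv)
spo result:
nodes: 0:V, 1:V, 5:V, 6:V, 7:V, 8:V, 9:T, 10:T, 14:V, 15:V, 16:V, 17:T, 18:T, 19:T, 20:T
edges: (9,0,cv); (9,6,cv); (9,8,cv); (10,0,cv); (10,5,cv); (10,5,cvk); (10,7,cv); (17,5,cv); (17,14,cv); (17,16,cv); (18,8,cv); (18,14,cv); (18,15,cv); (19,6,cv); (19,15,cv); (19,16,cv); (20,14,cv); (20,15,cv); (20,16,cv)
dpo result:
nodes: 0:V, 1:V, 5:V, 6:V, 7:V, 8:V, 9:T, 10:T, 14:V, 15:V, 16:V, 17:T, 18:T, 19:T, 20:T
edges: (9,0,cv); (9,6,cv); (9,8,cv); (10,0,cv); (10,5,cv); (10,5,cvk); (10,7,cv); (17,5,cv); (17,14,cv); (17,16,cv); (18,8,cv); (18,14,cv); (18,15,cv); (19,6,cv); (19,15,cv); (19,16,cv); (20,14,cv); (20,15,cv); (20,16,cv)


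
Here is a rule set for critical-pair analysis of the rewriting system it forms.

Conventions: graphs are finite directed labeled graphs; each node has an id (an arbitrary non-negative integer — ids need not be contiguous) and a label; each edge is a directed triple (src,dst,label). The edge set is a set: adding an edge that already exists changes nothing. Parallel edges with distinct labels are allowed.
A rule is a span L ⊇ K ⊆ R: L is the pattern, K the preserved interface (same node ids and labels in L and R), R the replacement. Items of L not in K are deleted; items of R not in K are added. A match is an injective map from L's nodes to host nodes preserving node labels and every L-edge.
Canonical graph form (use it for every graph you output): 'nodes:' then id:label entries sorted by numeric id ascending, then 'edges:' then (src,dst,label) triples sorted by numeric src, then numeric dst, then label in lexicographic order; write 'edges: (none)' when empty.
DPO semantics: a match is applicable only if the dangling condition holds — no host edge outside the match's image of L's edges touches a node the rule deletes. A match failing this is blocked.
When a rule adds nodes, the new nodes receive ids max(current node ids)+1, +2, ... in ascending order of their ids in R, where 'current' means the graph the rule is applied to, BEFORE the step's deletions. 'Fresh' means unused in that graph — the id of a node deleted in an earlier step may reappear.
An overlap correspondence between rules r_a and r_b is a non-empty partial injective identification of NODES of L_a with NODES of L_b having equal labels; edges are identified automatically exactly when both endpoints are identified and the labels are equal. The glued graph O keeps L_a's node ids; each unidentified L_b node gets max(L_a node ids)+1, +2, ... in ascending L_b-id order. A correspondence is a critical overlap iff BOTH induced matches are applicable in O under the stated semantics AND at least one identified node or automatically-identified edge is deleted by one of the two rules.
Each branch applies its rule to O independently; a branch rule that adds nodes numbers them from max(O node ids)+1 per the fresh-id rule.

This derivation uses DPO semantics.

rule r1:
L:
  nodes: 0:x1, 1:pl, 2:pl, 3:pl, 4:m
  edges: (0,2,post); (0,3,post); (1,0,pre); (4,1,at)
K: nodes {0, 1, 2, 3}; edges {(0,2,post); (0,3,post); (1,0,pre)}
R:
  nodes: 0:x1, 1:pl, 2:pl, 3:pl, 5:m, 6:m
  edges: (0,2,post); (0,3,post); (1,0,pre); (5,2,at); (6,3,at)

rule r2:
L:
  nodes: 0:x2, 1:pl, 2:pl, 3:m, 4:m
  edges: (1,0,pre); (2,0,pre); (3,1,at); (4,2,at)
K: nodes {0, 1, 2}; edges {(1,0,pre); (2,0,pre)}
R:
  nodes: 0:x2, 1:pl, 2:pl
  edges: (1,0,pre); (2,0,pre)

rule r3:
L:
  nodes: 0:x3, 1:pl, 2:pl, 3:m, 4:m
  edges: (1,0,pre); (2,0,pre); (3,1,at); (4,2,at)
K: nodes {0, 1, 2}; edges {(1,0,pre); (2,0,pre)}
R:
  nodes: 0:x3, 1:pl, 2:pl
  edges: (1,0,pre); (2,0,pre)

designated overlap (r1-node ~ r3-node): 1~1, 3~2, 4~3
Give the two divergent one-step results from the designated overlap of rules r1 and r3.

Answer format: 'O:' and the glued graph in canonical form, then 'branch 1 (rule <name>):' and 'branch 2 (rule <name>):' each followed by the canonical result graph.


O:
nodes: 0:x1, 1:pl, 2:pl, 3:pl, 4:m, 5:x3, 6:m
edges: (0,2,post); (0,3,post); (1,0,pre); (1,5,pre); (3,5,pre); (4,1,at); (6,3,at)
branch 1 (rule r1):
nodes: 0:x1, 1:pl, 2:pl, 3:pl, 5:x3, 6:m, 7:m, 8:m
edges: (0,2,post); (0,3,post); (1,0,pre); (1,5,pre); (3,5,pre); (6,3,at); (7,2,at); (8,3,at)
branch 2 (rule r3):
nodes: 0:x1, 1:pl, 2:pl, 3:pl, 5:x3
edges: (0,2,post); (0,3,post); (1,0,pre); (1,5,pre); (3,5,pre)


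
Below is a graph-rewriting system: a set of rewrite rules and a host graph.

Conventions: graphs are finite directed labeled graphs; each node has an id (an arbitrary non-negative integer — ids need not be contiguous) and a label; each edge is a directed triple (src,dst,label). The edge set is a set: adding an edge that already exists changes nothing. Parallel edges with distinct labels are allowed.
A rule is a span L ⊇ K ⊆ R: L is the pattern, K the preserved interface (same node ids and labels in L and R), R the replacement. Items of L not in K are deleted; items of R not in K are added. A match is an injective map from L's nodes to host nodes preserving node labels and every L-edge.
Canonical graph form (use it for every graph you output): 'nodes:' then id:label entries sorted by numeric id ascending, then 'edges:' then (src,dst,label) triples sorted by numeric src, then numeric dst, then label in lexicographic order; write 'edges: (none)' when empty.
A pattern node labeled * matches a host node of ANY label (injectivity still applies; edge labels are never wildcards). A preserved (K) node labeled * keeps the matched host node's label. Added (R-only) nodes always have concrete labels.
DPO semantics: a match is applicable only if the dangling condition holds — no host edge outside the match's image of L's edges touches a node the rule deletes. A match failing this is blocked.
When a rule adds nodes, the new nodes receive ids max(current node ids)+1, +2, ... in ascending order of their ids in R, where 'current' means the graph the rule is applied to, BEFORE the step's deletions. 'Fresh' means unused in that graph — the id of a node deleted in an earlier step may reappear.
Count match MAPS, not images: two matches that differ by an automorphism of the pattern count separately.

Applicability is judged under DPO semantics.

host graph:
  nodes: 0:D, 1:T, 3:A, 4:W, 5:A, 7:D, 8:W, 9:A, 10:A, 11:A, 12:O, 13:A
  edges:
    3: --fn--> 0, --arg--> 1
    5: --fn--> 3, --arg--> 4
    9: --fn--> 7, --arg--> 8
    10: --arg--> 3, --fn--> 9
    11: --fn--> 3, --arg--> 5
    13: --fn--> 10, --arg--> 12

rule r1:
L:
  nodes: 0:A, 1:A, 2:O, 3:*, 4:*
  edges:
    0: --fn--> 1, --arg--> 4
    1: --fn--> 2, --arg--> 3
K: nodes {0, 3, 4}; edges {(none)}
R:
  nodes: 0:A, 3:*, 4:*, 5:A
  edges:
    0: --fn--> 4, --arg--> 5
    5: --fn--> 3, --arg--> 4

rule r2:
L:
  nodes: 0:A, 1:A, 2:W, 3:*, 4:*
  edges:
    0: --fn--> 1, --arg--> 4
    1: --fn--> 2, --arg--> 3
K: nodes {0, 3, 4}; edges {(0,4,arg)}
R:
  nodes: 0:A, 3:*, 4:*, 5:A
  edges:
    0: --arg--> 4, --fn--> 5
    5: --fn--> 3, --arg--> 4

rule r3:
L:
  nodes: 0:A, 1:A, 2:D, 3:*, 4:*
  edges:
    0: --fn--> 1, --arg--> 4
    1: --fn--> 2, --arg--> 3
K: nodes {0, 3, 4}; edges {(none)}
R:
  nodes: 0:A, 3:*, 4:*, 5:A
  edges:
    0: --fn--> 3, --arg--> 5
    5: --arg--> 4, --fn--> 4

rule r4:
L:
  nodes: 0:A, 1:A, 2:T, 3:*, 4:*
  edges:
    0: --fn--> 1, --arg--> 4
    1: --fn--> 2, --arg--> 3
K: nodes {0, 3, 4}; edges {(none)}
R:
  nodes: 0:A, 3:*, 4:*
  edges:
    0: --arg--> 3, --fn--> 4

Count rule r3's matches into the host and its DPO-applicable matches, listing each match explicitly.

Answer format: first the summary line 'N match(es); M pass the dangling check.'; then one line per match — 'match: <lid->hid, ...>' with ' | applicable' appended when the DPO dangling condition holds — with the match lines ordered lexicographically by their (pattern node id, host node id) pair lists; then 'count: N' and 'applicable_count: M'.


3 match(es); 1 pass the dangling check.
match: 0->5, 1->3, 2->0, 3->1, 4->4
match: 0->10, 1->9, 2->7, 3->8, 4->3 | applicable
match: 0->11, 1->3, 2->0, 3->1, 4->5
count: 3
applicable_count: 1


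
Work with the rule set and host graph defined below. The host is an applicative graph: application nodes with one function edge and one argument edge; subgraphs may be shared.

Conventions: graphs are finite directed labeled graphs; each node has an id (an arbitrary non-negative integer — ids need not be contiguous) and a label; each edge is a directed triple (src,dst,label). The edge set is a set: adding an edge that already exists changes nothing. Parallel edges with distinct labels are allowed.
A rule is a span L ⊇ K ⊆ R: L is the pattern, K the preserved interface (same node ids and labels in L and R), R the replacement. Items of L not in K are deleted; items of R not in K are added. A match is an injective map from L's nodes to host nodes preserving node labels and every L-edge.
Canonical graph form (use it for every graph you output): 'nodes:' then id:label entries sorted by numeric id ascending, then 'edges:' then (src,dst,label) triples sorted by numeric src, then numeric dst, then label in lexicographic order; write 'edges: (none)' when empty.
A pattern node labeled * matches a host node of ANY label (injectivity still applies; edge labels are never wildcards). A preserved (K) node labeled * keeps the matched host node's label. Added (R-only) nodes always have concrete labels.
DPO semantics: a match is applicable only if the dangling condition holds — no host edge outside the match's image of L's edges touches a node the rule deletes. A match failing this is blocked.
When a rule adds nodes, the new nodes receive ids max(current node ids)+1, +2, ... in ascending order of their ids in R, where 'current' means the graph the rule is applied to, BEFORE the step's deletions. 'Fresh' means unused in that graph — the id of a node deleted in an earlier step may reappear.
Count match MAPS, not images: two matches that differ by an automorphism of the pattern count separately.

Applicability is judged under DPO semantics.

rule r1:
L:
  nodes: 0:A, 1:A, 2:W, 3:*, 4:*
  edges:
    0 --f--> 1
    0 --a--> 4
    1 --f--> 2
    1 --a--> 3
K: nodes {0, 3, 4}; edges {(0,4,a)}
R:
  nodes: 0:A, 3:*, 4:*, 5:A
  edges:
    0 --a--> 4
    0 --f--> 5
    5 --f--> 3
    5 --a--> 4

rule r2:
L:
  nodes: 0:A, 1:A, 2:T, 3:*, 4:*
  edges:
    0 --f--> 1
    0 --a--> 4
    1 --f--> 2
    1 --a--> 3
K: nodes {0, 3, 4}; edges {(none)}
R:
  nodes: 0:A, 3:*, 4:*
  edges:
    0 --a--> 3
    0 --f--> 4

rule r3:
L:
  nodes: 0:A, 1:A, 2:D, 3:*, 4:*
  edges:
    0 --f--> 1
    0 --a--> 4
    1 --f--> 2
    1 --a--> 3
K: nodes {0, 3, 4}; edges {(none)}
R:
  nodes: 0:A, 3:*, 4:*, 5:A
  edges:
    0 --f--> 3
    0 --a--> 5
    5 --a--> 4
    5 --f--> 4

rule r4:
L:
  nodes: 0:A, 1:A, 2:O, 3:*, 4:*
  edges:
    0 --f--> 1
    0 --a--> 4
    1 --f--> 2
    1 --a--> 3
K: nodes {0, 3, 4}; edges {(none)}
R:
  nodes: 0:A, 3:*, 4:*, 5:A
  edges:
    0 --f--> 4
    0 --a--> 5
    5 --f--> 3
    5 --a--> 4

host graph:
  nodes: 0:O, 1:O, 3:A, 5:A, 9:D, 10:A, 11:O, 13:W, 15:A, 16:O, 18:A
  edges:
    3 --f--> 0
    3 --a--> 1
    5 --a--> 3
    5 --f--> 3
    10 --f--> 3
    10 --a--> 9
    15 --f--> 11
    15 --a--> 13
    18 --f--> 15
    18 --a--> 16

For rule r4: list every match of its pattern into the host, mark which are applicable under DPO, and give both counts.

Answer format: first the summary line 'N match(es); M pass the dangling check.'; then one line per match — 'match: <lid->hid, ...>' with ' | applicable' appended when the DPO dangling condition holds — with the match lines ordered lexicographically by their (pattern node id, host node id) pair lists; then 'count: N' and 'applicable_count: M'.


2 match(es); 1 pass the dangling check.
match: 0->10, 1->3, 2->0, 3->1, 4->9
match: 0->18, 1->15, 2->11, 3->13, 4->16 | applicable
count: 2
applicable_count: 1


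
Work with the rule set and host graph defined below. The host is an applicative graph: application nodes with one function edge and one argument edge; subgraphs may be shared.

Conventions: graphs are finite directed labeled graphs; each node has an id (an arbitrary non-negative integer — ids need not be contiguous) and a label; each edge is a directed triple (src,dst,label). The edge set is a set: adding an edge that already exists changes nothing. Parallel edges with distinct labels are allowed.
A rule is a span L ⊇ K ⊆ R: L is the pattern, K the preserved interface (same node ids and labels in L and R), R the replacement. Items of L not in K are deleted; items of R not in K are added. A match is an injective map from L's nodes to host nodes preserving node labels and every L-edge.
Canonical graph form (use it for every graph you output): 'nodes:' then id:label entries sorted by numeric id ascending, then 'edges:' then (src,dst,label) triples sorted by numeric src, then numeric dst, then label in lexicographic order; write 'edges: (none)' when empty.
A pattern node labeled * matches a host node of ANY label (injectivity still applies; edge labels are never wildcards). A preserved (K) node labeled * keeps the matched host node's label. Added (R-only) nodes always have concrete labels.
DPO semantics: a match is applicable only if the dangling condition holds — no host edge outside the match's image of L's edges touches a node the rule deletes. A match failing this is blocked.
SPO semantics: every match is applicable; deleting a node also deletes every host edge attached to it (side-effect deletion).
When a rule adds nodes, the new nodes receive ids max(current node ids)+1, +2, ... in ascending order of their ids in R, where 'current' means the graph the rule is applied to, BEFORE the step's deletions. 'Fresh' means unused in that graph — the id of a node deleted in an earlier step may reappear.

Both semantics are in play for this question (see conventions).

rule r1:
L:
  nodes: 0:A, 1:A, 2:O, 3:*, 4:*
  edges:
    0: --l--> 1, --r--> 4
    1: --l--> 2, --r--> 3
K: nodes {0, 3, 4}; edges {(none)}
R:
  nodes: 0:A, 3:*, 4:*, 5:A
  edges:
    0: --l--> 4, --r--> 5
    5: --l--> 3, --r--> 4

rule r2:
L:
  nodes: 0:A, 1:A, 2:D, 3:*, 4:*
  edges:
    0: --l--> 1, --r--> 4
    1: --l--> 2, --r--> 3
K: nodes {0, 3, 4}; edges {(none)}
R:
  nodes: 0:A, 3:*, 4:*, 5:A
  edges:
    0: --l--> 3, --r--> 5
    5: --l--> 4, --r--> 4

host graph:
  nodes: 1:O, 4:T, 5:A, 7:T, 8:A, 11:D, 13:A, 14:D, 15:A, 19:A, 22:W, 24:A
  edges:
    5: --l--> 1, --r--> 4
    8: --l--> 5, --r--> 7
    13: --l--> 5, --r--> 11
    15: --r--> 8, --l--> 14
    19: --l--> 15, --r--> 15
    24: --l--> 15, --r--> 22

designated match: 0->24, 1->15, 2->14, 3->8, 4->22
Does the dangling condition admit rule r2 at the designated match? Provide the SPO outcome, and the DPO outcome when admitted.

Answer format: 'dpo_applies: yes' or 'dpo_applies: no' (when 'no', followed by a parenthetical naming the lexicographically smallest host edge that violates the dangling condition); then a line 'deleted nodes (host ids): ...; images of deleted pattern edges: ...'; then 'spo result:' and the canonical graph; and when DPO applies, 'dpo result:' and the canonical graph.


dpo_applies: no
(the rule deletes node 15, which keeps host edge (19,15,l) outside the match image — the dangling condition fails, DPO blocks; SPO proceeds and side-deletes such edges)
deleted nodes (host ids): 14, 15; images of deleted pattern edges: (15,8,r); (15,14,l); (24,15,l); (24,22,r)
spo result:
nodes: 1:O, 4:T, 5:A, 7:T, 8:A, 11:D, 13:A, 19:A, 22:W, 24:A, 25:A
edges: (5,1,l); (5,4,r); (8,5,l); (8,7,r); (13,5,l); (13,11,r); (24,8,l); (24,25,r); (25,22,l); (25,22,r)
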